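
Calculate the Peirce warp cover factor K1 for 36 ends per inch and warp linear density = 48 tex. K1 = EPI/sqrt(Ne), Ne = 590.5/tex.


Formula: K1 = EPI / sqrt(Ne), with Ne = 590.5 / tex_warp
Step 1: Ne = 590.5 / 48 = 12.302
Step 2: sqrt(Ne) = sqrt(12.302) = 3.5074
Step 3: K1 = 36 / 3.5074 = 10.3

10.3


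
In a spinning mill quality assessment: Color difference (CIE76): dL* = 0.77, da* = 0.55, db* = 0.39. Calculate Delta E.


Formula: Delta E = sqrt(dL*^2 + da*^2 + db*^2)
Step 1: dL*^2 = 0.77^2 = 0.5929
Step 2: da*^2 = 0.55^2 = 0.3025
Step 3: db*^2 = 0.39^2 = 0.1521
Step 4: Sum = 0.5929 + 0.3025 + 0.1521 = 1.0475
Step 5: Delta E = sqrt(1.0475) = 1.02

1.02 Delta E


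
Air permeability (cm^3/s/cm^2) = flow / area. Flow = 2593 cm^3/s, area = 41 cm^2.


Formula: Air Permeability = Airflow / Test Area
AP = 2593 cm^3/s / 41 cm^2
AP = 63.2 cm^3/s/cm^2

63.2 cm^3/s/cm^2


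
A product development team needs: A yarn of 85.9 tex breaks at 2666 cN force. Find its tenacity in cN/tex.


Formula: Tenacity = Breaking force / Linear density
Tenacity = 2666 cN / 85.9 tex
Tenacity = 31.04 cN/tex

31.04 cN/tex


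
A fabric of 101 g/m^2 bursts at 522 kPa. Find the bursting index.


Formula: Bursting Index = Bursting Strength / Fabric GSM
BI = 522 kPa / 101 g/m^2
BI = 5.168 kPa/(g/m^2)

5.168 kPa/(g/m^2)


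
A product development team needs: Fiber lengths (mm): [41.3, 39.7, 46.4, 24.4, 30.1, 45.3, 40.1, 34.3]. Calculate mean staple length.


Formula: Mean = sum of lengths / count
Sum = 41.3 + 39.7 + 46.4 + 24.4 + 30.1 + 45.3 + 40.1 + 34.3
Sum = 301.6 mm
Mean = 301.6 / 8 = 37.70 mm

37.70 mm


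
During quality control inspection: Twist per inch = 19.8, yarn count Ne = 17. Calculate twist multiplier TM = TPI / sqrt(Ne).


Formula: TM = TPI / sqrt(Ne)
Step 1: sqrt(Ne) = sqrt(17) = 4.1231
Step 2: TM = 19.8 / 4.1231 = 4.80

4.80 TM


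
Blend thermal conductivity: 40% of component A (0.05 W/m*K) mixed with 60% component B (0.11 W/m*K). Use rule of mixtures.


Formula: Blend property = (fraction_A * property_A) + (fraction_B * property_B)
Step 1: Contribution A = 40/100 * 0.05 W/m*K = 0.02 W/m*K
Step 2: Contribution B = 60/100 * 0.11 W/m*K = 0.066 W/m*K
Step 3: Blend thermal conductivity = 0.02 + 0.066 = 0.086 W/m*K

0.086 W/m*K


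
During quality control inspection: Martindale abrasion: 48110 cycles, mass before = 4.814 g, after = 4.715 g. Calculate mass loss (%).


Formula: Mass loss% = ((m_before - m_after) / m_before) * 100
Step 1: Mass loss = 4.814 - 4.715 = 0.099 g
Step 2: Ratio = 0.099 / 4.814 = 0.020565
Step 3: Mass loss% = 0.020565 * 100 = 2.0565% ≈ 2.06%

2.06%


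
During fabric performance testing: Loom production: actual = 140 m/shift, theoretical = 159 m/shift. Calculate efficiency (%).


Formula: Efficiency% = (Actual output / Theoretical output) * 100
Efficiency% = (140 / 159) * 100
Efficiency% = 0.880503 * 100 = 88.0503% ≈ 88.1%

88.1%


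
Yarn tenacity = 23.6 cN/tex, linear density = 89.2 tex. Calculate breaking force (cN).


Formula: Breaking force = Tenacity * Linear density
F = 23.6 cN/tex * 89.2 tex
F = 2105.12 cN

2105.12 cN


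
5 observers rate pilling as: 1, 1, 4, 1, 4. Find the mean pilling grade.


Formula: Mean = sum / count
Sum = 1 + 1 + 4 + 1 + 4 = 11
Mean = 11 / 5 = 2.2

2.2


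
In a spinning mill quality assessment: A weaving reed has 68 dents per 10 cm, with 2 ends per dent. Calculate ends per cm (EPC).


Formula: EPC = (dents per 10 cm * ends per dent) / 10
Step 1: Total ends per 10 cm = 68 * 2 = 136
Step 2: EPC = 136 / 10 = 13.6 ends/cm

13.6 ends/cm


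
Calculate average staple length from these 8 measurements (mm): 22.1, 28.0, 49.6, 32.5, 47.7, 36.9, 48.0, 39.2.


Formula: Mean = sum of lengths / count
Sum = 22.1 + 28.0 + 49.6 + 32.5 + 47.7 + 36.9 + 48.0 + 39.2
Sum = 304.0 mm
Mean = 304.0 / 8 = 38.00 mm

38.00 mm


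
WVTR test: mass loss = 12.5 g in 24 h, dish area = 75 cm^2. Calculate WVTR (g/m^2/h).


Formula: WVTR = mass_loss / (area * time)
Step 1: Convert area: 75 cm^2 = 0.0075 m^2
Step 2: WVTR = 12.5 g / (0.0075 m^2 * 24 h)
Step 3: WVTR = 12.5 / 0.18 = 69.4 g/m^2/h

69.4 g/m^2/h


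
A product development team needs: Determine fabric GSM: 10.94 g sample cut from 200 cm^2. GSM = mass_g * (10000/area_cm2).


Formula: GSM = mass_g / area_m2
Step 1: Convert area: 200 cm^2 = 200 / 10000 = 0.02 m^2
Step 2: GSM = 10.94 g / 0.02 m^2 = 547.0 g/m^2

547.0 g/m^2


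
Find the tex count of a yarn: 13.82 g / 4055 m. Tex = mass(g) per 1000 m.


Formula: Tex = (mass_g / length_m) * 1000
Substituting: Tex = (13.82 / 4055) * 1000
Intermediate: 13.82 / 4055 = 0.00340814 g/m
Tex = 0.00340814 * 1000 = 3.41 tex

3.41 tex


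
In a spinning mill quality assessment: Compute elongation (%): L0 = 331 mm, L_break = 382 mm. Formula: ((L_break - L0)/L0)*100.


Formula: Elongation (%) = ((L_break - L0) / L0) * 100
Step 1: Extension = 382 - 331 = 51 mm
Step 2: Elongation = (51 / 331) * 100
Step 3: Elongation = 0.154079 * 100 = 15.4079% ≈ 15.4%

15.4%


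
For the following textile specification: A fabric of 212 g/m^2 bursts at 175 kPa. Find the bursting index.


Formula: Bursting Index = Bursting Strength / Fabric GSM
BI = 175 kPa / 212 g/m^2
BI = 0.825 kPa/(g/m^2)

0.825 kPa/(g/m^2)


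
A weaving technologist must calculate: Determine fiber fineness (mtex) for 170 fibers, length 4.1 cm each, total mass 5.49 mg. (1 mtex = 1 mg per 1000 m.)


Formula: fineness (mtex) = mass (mg) / total length (km) = (mass_mg / total_length_m) * 1000
Step 1: Convert fiber length: 4.1 cm = 0.041 m
Step 2: Total fiber length = 170 * 0.041 = 6.97 m
Step 3: Linear density = 5.49 mg / 6.97 m = 0.7877 mg/m
Step 4: fineness = 0.7877 * 1000 = 787.7 mtex

787.7 mtex


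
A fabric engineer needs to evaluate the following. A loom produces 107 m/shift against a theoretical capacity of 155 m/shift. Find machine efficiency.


Formula: Efficiency% = (Actual output / Theoretical output) * 100
Efficiency% = (107 / 155) * 100
Efficiency% = 0.690323 * 100 = 69.0323% ≈ 69.0%

69.0%


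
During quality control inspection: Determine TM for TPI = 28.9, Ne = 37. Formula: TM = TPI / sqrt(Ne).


Formula: TM = TPI / sqrt(Ne)
Step 1: sqrt(Ne) = sqrt(37) = 6.0828
Step 2: TM = 28.9 / 6.0828 = 4.75

4.75 TM


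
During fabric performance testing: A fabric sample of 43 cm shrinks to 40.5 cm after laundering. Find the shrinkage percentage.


Formula: Shrinkage% = ((L_before - L_after) / L_before) * 100
Step 1: Shrinkage = 43 - 40.5 = 2.5 cm
Step 2: Shrinkage% = (2.5 / 43) * 100
Step 3: Shrinkage% = 0.05814 * 100 = 5.814% ≈ 5.8%

5.8%


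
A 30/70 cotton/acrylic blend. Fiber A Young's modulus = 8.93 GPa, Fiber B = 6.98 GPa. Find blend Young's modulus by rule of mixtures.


Formula: Blend property = (fraction_A * property_A) + (fraction_B * property_B)
Step 1: Contribution A = 30/100 * 8.93 GPa = 2.679 GPa
Step 2: Contribution B = 70/100 * 6.98 GPa = 4.886 GPa
Step 3: Blend Young's modulus = 2.679 + 4.886 = 7.565 GPa

7.565 GPa


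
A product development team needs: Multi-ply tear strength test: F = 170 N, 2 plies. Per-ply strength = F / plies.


Formula: Per-ply strength = Total force / Number of plies
Per-ply = 170 N / 2
Per-ply = 85 N

85 N


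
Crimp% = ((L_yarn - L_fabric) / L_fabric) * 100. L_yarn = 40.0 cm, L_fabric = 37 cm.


Formula: Crimp% = ((L_yarn - L_fabric) / L_fabric) * 100
Step 1: Extension = 40.0 - 37 = 3.0 cm
Step 2: Crimp% = (3.0 / 37) * 100
Step 3: Crimp% = 0.081081 * 100 = 8.1081% ≈ 8.1%

8.1%


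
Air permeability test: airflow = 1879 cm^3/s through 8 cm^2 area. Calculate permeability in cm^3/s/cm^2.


Formula: Air Permeability = Airflow / Test Area
AP = 1879 cm^3/s / 8 cm^2
AP = 234.9 cm^3/s/cm^2

234.9 cm^3/s/cm^2


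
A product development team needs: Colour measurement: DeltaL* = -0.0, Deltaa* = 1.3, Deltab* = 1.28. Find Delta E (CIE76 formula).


Formula: Delta E = sqrt(dL*^2 + da*^2 + db*^2)
Step 1: dL*^2 = (-0.0)^2 = 0.0
Step 2: da*^2 = 1.3^2 = 1.69
Step 3: db*^2 = 1.28^2 = 1.6384
Step 4: Sum = 0.0 + 1.69 + 1.6384 = 3.3284
Step 5: Delta E = sqrt(3.3284) = 1.82

1.82 Delta E


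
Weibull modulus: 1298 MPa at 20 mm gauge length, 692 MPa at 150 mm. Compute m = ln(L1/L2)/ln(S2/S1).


Formula: m = ln(L1/L2) / ln(S2/S1)
Step 1: ln(L1/L2) = ln(20/150) = -2.01490
Step 2: S2/S1 = 692/1298 = 0.53313
Step 3: ln(S2/S1) = ln(0.53313) = -0.62899
Step 4: m = -2.01490 / -0.62899 = 3.20

3.20 (Weibull m)


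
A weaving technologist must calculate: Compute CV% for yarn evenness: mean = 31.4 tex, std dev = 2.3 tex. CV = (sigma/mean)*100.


Formula: CV% = (standard deviation / mean) * 100
Step 1: Ratio = 2.3 / 31.4 = 0.073248
Step 2: CV% = 0.073248 * 100 = 7.3248% ≈ 7.3%

7.3%


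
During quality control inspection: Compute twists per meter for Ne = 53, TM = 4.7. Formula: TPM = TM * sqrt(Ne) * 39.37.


Formula: TPM = TM * sqrt(Ne) * 39.37
Step 1: sqrt(Ne) = sqrt(53) = 7.2801
Step 2: TM * sqrt(Ne) = 4.7 * 7.2801 = 34.2165
Step 3: TPM = 34.2165 * 39.37 = 1347 twists/m

1347 twists/m


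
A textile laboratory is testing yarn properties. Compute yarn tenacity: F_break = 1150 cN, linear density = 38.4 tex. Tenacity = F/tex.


Formula: Tenacity = Breaking force / Linear density
Tenacity = 1150 cN / 38.4 tex
Tenacity = 29.95 cN/tex

29.95 cN/tex


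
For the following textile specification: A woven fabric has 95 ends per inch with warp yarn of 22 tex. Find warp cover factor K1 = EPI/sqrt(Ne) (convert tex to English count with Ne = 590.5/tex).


Formula: K1 = EPI / sqrt(Ne), with Ne = 590.5 / tex_warp
Step 1: Ne = 590.5 / 22 = 26.841
Step 2: sqrt(Ne) = sqrt(26.841) = 5.1808
Step 3: K1 = 95 / 5.1808 = 18.3

18.3


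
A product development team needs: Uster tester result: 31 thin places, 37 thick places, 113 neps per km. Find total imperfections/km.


Formula: Total = thin places + thick places + neps
Total = 31 + 37 + 113
Total = 181 imperfections/km

181 imperfections/km


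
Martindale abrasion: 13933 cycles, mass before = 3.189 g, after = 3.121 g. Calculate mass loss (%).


Formula: Mass loss% = ((m_before - m_after) / m_before) * 100
Step 1: Mass loss = 3.189 - 3.121 = 0.068 g
Step 2: Ratio = 0.068 / 3.189 = 0.0213233
Step 3: Mass loss% = 0.0213233 * 100 = 2.13233% ≈ 2.13%

2.13%


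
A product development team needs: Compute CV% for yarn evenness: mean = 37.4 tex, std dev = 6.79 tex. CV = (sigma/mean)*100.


Formula: CV% = (standard deviation / mean) * 100
Step 1: Ratio = 6.79 / 37.4 = 0.181551
Step 2: CV% = 0.181551 * 100 = 18.1551% ≈ 18.2%

18.2%


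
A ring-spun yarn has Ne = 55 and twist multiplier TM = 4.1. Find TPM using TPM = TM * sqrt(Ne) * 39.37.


Formula: TPM = TM * sqrt(Ne) * 39.37
Step 1: sqrt(Ne) = sqrt(55) = 7.4162
Step 2: TM * sqrt(Ne) = 4.1 * 7.4162 = 30.4064
Step 3: TPM = 30.4064 * 39.37 = 1197 twists/m

1197 twists/m


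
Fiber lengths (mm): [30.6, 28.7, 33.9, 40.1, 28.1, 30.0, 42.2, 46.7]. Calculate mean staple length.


Formula: Mean = sum of lengths / count
Sum = 30.6 + 28.7 + 33.9 + 40.1 + 28.1 + 30.0 + 42.2 + 46.7
Sum = 280.3 mm
Mean = 280.3 / 8 = 35.04 mm

35.04 mm


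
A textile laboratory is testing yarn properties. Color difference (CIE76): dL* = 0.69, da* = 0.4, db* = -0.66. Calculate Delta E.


Formula: Delta E = sqrt(dL*^2 + da*^2 + db*^2)
Step 1: dL*^2 = 0.69^2 = 0.4761
Step 2: da*^2 = 0.4^2 = 0.16
Step 3: db*^2 = (-0.66)^2 = 0.4356
Step 4: Sum = 0.4761 + 0.16 + 0.4356 = 1.0717
Step 5: Delta E = sqrt(1.0717) = 1.04

1.04 Delta E


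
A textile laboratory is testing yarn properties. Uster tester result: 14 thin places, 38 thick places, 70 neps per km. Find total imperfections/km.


Formula: Total = thin places + thick places + neps
Total = 14 + 38 + 70
Total = 122 imperfections/km

122 imperfections/km


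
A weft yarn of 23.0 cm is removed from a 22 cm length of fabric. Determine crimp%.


Formula: Crimp% = ((L_yarn - L_fabric) / L_fabric) * 100
Step 1: Extension = 23.0 - 22 = 1.0 cm
Step 2: Crimp% = (1.0 / 22) * 100
Step 3: Crimp% = 0.045455 * 100 = 4.5455% ≈ 4.5%

4.5%


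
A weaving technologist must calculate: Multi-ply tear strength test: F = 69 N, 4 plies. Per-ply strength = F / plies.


Formula: Per-ply strength = Total force / Number of plies
Per-ply = 69 N / 4
Per-ply = 17.25 N

17.25 N


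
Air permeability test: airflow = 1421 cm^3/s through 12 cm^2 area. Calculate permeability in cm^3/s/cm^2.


Formula: Air Permeability = Airflow / Test Area
AP = 1421 cm^3/s / 12 cm^2
AP = 118.4 cm^3/s/cm^2

118.4 cm^3/s/cm^2


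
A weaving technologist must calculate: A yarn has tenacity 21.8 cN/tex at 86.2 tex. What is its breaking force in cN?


Formula: Breaking force = Tenacity * Linear density
F = 21.8 cN/tex * 86.2 tex
F = 1879.16 cN

1879.16 cN


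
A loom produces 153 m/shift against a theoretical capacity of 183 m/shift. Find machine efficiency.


Formula: Efficiency% = (Actual output / Theoretical output) * 100
Efficiency% = (153 / 183) * 100
Efficiency% = 0.836066 * 100 = 83.6066% ≈ 83.6%

83.6%


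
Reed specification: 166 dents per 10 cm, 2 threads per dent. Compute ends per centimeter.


Formula: EPC = (dents per 10 cm * ends per dent) / 10
Step 1: Total ends per 10 cm = 166 * 2 = 332
Step 2: EPC = 332 / 10 = 33.2 ends/cm

33.2 ends/cm


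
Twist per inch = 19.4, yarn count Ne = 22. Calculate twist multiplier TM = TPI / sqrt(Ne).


Formula: TM = TPI / sqrt(Ne)
Step 1: sqrt(Ne) = sqrt(22) = 4.6904
Step 2: TM = 19.4 / 4.6904 = 4.14

4.14 TM


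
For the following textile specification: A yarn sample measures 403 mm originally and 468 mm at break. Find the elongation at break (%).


Formula: Elongation (%) = ((L_break - L0) / L0) * 100
Step 1: Extension = 468 - 403 = 65 mm
Step 2: Elongation = (65 / 403) * 100
Step 3: Elongation = 0.16129 * 100 = 16.129% ≈ 16.1%

16.1%


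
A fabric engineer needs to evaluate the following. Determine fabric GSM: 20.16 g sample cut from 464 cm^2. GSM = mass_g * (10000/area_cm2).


Formula: GSM = mass_g / area_m2
Step 1: Convert area: 464 cm^2 = 464 / 10000 = 0.0464 m^2
Step 2: GSM = 20.16 g / 0.0464 m^2 = 434.5 g/m^2

434.5 g/m^2


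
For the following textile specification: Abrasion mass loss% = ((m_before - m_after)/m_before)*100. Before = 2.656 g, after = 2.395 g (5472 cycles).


Formula: Mass loss% = ((m_before - m_after) / m_before) * 100
Step 1: Mass loss = 2.656 - 2.395 = 0.261 g
Step 2: Ratio = 0.261 / 2.656 = 0.0982681
Step 3: Mass loss% = 0.0982681 * 100 = 9.82681% ≈ 9.83%

9.83%


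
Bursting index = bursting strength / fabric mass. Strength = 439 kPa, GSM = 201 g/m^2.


Formula: Bursting Index = Bursting Strength / Fabric GSM
BI = 439 kPa / 201 g/m^2
BI = 2.184 kPa/(g/m^2)

2.184 kPa/(g/m^2)


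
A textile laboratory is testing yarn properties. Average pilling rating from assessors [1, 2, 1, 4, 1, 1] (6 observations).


Formula: Mean = sum / count
Sum = 1 + 2 + 1 + 4 + 1 + 1 = 10
Mean = 10 / 6 = 1.7

1.7


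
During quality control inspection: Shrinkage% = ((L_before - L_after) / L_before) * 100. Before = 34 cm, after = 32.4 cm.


Formula: Shrinkage% = ((L_before - L_after) / L_before) * 100
Step 1: Shrinkage = 34 - 32.4 = 1.6 cm
Step 2: Shrinkage% = (1.6 / 34) * 100
Step 3: Shrinkage% = 0.047059 * 100 = 4.7059% ≈ 4.7%

4.7%


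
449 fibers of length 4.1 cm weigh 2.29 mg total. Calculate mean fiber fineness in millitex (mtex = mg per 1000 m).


Formula: fineness (mtex) = mass (mg) / total length (km) = (mass_mg / total_length_m) * 1000
Step 1: Convert fiber length: 4.1 cm = 0.041 m
Step 2: Total fiber length = 449 * 0.041 = 18.409 m
Step 3: Linear density = 2.29 mg / 18.409 m = 0.1244 mg/m
Step 4: fineness = 0.1244 * 1000 = 124.4 mtex

124.4 mtex


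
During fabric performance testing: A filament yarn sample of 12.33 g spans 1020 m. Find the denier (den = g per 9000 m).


Formula: den = (mass_g / length_m) * 9000
Substituting: den = (12.33 / 1020) * 9000
Intermediate: 12.33 / 1020 = 0.01208824 g/m
den = 0.01208824 * 9000 = 108.8 denier

108.8 denier


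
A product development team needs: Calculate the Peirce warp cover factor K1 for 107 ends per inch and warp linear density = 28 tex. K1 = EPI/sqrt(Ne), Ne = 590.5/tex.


Formula: K1 = EPI / sqrt(Ne), with Ne = 590.5 / tex_warp
Step 1: Ne = 590.5 / 28 = 21.089
Step 2: sqrt(Ne) = sqrt(21.089) = 4.5923
Step 3: K1 = 107 / 4.5923 = 23.3

23.3


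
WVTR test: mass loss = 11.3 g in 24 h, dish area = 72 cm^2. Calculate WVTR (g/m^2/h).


Formula: WVTR = mass_loss / (area * time)
Step 1: Convert area: 72 cm^2 = 0.0072 m^2
Step 2: WVTR = 11.3 g / (0.0072 m^2 * 24 h)
Step 3: WVTR = 11.3 / 0.1728 = 65.4 g/m^2/h

65.4 g/m^2/h


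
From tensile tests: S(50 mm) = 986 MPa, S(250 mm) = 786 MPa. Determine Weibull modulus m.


Formula: m = ln(L1/L2) / ln(S2/S1)
Step 1: ln(L1/L2) = ln(50/250) = -1.60944
Step 2: S2/S1 = 786/986 = 0.79716
Step 3: ln(S2/S1) = ln(0.79716) = -0.22670
Step 4: m = -1.60944 / -0.22670 = 7.10

7.10 (Weibull m)


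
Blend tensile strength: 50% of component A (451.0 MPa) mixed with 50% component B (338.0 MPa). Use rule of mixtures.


Formula: Blend property = (fraction_A * property_A) + (fraction_B * property_B)
Step 1: Contribution A = 50/100 * 451.0 MPa = 225.5 MPa
Step 2: Contribution B = 50/100 * 338.0 MPa = 169.0 MPa
Step 3: Blend tensile strength = 225.5 + 169.0 = 394.5 MPa

394.5 MPa


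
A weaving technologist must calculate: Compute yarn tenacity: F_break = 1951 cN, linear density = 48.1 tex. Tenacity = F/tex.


Formula: Tenacity = Breaking force / Linear density
Tenacity = 1951 cN / 48.1 tex
Tenacity = 40.56 cN/tex

40.56 cN/tex


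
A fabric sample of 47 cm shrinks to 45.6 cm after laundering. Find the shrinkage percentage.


Formula: Shrinkage% = ((L_before - L_after) / L_before) * 100
Step 1: Shrinkage = 47 - 45.6 = 1.4 cm
Step 2: Shrinkage% = (1.4 / 47) * 100
Step 3: Shrinkage% = 0.029787 * 100 = 2.9787% ≈ 3.0%

3.0%


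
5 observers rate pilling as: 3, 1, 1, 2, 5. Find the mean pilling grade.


Formula: Mean = sum / count
Sum = 3 + 1 + 1 + 2 + 5 = 12
Mean = 12 / 5 = 2.4

2.4


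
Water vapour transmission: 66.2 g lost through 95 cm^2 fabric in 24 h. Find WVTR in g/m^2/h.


Formula: WVTR = mass_loss / (area * time)
Step 1: Convert area: 95 cm^2 = 0.0095 m^2
Step 2: WVTR = 66.2 g / (0.0095 m^2 * 24 h)
Step 3: WVTR = 66.2 / 0.228 = 290.4 g/m^2/h

290.4 g/m^2/h


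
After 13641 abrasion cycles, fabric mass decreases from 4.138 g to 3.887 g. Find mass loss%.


Formula: Mass loss% = ((m_before - m_after) / m_before) * 100
Step 1: Mass loss = 4.138 - 3.887 = 0.251 g
Step 2: Ratio = 0.251 / 4.138 = 0.0606573
Step 3: Mass loss% = 0.0606573 * 100 = 6.06573% ≈ 6.07%

6.07%


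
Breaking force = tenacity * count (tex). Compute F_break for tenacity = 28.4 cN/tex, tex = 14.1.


Formula: Breaking force = Tenacity * Linear density
F = 28.4 cN/tex * 14.1 tex
F = 400.44 cN

400.44 cN


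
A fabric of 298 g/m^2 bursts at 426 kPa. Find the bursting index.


Formula: Bursting Index = Bursting Strength / Fabric GSM
BI = 426 kPa / 298 g/m^2
BI = 1.430 kPa/(g/m^2)

1.430 kPa/(g/m^2)


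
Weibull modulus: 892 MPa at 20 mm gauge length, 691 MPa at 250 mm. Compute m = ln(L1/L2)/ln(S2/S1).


Formula: m = ln(L1/L2) / ln(S2/S1)
Step 1: ln(L1/L2) = ln(20/250) = -2.52573
Step 2: S2/S1 = 691/892 = 0.77466
Step 3: ln(S2/S1) = ln(0.77466) = -0.25533
Step 4: m = -2.52573 / -0.25533 = 9.89

9.89 (Weibull m)


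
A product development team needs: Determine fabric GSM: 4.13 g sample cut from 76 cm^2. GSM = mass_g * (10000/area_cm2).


Formula: GSM = mass_g / area_m2
Step 1: Convert area: 76 cm^2 = 76 / 10000 = 0.0076 m^2
Step 2: GSM = 4.13 g / 0.0076 m^2 = 543.4 g/m^2

543.4 g/m^2


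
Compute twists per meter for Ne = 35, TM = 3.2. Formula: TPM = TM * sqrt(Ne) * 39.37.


Formula: TPM = TM * sqrt(Ne) * 39.37
Step 1: sqrt(Ne) = sqrt(35) = 5.9161
Step 2: TM * sqrt(Ne) = 3.2 * 5.9161 = 18.9315
Step 3: TPM = 18.9315 * 39.37 = 745 twists/m

745 twists/m


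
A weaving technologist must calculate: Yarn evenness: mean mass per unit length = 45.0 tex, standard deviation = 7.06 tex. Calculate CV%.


Formula: CV% = (standard deviation / mean) * 100
Step 1: Ratio = 7.06 / 45.0 = 0.156889
Step 2: CV% = 0.156889 * 100 = 15.6889% ≈ 15.7%

15.7%


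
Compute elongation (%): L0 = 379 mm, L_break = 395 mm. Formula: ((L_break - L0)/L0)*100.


Formula: Elongation (%) = ((L_break - L0) / L0) * 100
Step 1: Extension = 395 - 379 = 16 mm
Step 2: Elongation = (16 / 379) * 100
Step 3: Elongation = 0.042216 * 100 = 4.2216% ≈ 4.2%

4.2%


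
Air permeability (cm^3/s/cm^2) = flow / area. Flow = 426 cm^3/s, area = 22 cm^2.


Formula: Air Permeability = Airflow / Test Area
AP = 426 cm^3/s / 22 cm^2
AP = 19.4 cm^3/s/cm^2

19.4 cm^3/s/cm^2


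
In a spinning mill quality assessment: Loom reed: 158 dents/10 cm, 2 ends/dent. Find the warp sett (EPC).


Formula: EPC = (dents per 10 cm * ends per dent) / 10
Step 1: Total ends per 10 cm = 158 * 2 = 316
Step 2: EPC = 316 / 10 = 31.6 ends/cm

31.6 ends/cm


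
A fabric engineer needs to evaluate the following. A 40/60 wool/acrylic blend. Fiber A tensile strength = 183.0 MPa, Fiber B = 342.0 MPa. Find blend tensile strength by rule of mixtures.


Formula: Blend property = (fraction_A * property_A) + (fraction_B * property_B)
Step 1: Contribution A = 40/100 * 183.0 MPa = 73.2 MPa
Step 2: Contribution B = 60/100 * 342.0 MPa = 205.2 MPa
Step 3: Blend tensile strength = 73.2 + 205.2 = 278.4 MPa

278.4 MPa


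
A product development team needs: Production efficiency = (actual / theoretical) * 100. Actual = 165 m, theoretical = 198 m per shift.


Formula: Efficiency% = (Actual output / Theoretical output) * 100
Efficiency% = (165 / 198) * 100
Efficiency% = 0.833333 * 100 = 83.3333% ≈ 83.3%

83.3%


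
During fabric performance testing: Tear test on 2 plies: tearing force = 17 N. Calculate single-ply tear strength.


Formula: Per-ply strength = Total force / Number of plies
Per-ply = 17 N / 2
Per-ply = 8.5 N

8.5 N


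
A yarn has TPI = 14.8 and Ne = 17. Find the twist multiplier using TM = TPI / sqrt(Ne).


Formula: TM = TPI / sqrt(Ne)
Step 1: sqrt(Ne) = sqrt(17) = 4.1231
Step 2: TM = 14.8 / 4.1231 = 3.59

3.59 TM


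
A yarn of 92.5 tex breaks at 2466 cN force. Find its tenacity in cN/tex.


Formula: Tenacity = Breaking force / Linear density
Tenacity = 2466 cN / 92.5 tex
Tenacity = 26.66 cN/tex

26.66 cN/tex


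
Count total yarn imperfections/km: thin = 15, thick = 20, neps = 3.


Formula: Total = thin places + thick places + neps
Total = 15 + 20 + 3
Total = 38 imperfections/km

38 imperfections/km


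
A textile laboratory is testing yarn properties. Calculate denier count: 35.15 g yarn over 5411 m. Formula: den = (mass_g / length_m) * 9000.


Formula: den = (mass_g / length_m) * 9000
Substituting: den = (35.15 / 5411) * 9000
Intermediate: 35.15 / 5411 = 0.00649603 g/m
den = 0.00649603 * 9000 = 58.5 denier

58.5 denier


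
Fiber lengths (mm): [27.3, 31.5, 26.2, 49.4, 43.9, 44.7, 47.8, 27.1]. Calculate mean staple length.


Formula: Mean = sum of lengths / count
Sum = 27.3 + 31.5 + 26.2 + 49.4 + 43.9 + 44.7 + 47.8 + 27.1
Sum = 297.9 mm
Mean = 297.9 / 8 = 37.24 mm

37.24 mm


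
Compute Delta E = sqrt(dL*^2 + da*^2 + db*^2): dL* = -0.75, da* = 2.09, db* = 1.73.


Formula: Delta E = sqrt(dL*^2 + da*^2 + db*^2)
Step 1: dL*^2 = (-0.75)^2 = 0.5625
Step 2: da*^2 = 2.09^2 = 4.3681
Step 3: db*^2 = 1.73^2 = 2.9929
Step 4: Sum = 0.5625 + 4.3681 + 2.9929 = 7.9235
Step 5: Delta E = sqrt(7.9235) = 2.81

2.81 Delta E


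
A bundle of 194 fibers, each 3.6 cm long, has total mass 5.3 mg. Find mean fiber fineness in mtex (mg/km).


Formula: fineness (mtex) = mass (mg) / total length (km) = (mass_mg / total_length_m) * 1000
Step 1: Convert fiber length: 3.6 cm = 0.036 m
Step 2: Total fiber length = 194 * 0.036 = 6.984 m
Step 3: Linear density = 5.3 mg / 6.984 m = 0.7589 mg/m
Step 4: fineness = 0.7589 * 1000 = 758.9 mtex

758.9 mtex


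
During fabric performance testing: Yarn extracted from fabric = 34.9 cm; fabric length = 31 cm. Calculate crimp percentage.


Formula: Crimp% = ((L_yarn - L_fabric) / L_fabric) * 100
Step 1: Extension = 34.9 - 31 = 3.9 cm
Step 2: Crimp% = (3.9 / 31) * 100
Step 3: Crimp% = 0.125806 * 100 = 12.5806% ≈ 12.6%

12.6%


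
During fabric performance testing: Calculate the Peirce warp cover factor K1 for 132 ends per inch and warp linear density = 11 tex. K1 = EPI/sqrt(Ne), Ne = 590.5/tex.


Formula: K1 = EPI / sqrt(Ne), with Ne = 590.5 / tex_warp
Step 1: Ne = 590.5 / 11 = 53.682
Step 2: sqrt(Ne) = sqrt(53.682) = 7.3268
Step 3: K1 = 132 / 7.3268 = 18.0

18.0


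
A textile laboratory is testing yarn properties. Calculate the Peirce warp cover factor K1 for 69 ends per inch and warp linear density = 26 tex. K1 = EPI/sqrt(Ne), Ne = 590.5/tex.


Formula: K1 = EPI / sqrt(Ne), with Ne = 590.5 / tex_warp
Step 1: Ne = 590.5 / 26 = 22.712
Step 2: sqrt(Ne) = sqrt(22.712) = 4.7657
Step 3: K1 = 69 / 4.7657 = 14.5

14.5


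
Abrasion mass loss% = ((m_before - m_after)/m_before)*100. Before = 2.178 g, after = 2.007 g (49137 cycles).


Formula: Mass loss% = ((m_before - m_after) / m_before) * 100
Step 1: Mass loss = 2.178 - 2.007 = 0.171 g
Step 2: Ratio = 0.171 / 2.178 = 0.0785124
Step 3: Mass loss% = 0.0785124 * 100 = 7.85124% ≈ 7.85%

7.85%


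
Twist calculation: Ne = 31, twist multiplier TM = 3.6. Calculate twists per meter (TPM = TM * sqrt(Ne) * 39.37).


Formula: TPM = TM * sqrt(Ne) * 39.37
Step 1: sqrt(Ne) = sqrt(31) = 5.5678
Step 2: TM * sqrt(Ne) = 3.6 * 5.5678 = 20.0441
Step 3: TPM = 20.0441 * 39.37 = 789 twists/m

789 twists/m


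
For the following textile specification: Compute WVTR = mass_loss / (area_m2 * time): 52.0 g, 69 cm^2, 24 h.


Formula: WVTR = mass_loss / (area * time)
Step 1: Convert area: 69 cm^2 = 0.0069 m^2
Step 2: WVTR = 52.0 g / (0.0069 m^2 * 24 h)
Step 3: WVTR = 52.0 / 0.1656 = 314.0 g/m^2/h

314.0 g/m^2/h


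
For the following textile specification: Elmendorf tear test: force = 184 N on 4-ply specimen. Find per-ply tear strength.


Formula: Per-ply strength = Total force / Number of plies
Per-ply = 184 N / 4
Per-ply = 46 N

46 N


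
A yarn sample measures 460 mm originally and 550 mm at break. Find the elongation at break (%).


Formula: Elongation (%) = ((L_break - L0) / L0) * 100
Step 1: Extension = 550 - 460 = 90 mm
Step 2: Elongation = (90 / 460) * 100
Step 3: Elongation = 0.195652 * 100 = 19.5652% ≈ 19.6%

19.6%


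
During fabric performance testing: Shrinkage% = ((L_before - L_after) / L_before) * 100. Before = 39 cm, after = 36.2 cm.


Formula: Shrinkage% = ((L_before - L_after) / L_before) * 100
Step 1: Shrinkage = 39 - 36.2 = 2.8 cm
Step 2: Shrinkage% = (2.8 / 39) * 100
Step 3: Shrinkage% = 0.071795 * 100 = 7.1795% ≈ 7.2%

7.2%


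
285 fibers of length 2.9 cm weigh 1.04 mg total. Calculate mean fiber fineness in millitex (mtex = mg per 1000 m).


Formula: fineness (mtex) = mass (mg) / total length (km) = (mass_mg / total_length_m) * 1000
Step 1: Convert fiber length: 2.9 cm = 0.029 m
Step 2: Total fiber length = 285 * 0.029 = 8.265 m
Step 3: Linear density = 1.04 mg / 8.265 m = 0.1258 mg/m
Step 4: fineness = 0.1258 * 1000 = 125.8 mtex

125.8 mtex


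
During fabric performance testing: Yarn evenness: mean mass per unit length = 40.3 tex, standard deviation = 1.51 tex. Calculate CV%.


Formula: CV% = (standard deviation / mean) * 100
Step 1: Ratio = 1.51 / 40.3 = 0.037469
Step 2: CV% = 0.037469 * 100 = 3.7469% ≈ 3.7%

3.7%


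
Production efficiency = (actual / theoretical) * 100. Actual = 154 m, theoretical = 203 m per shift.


Formula: Efficiency% = (Actual output / Theoretical output) * 100
Efficiency% = (154 / 203) * 100
Efficiency% = 0.758621 * 100 = 75.8621% ≈ 75.9%

75.9%


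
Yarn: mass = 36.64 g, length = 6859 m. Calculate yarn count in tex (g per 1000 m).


Formula: Tex = (mass_g / length_m) * 1000
Substituting: Tex = (36.64 / 6859) * 1000
Intermediate: 36.64 / 6859 = 0.00534189 g/m
Tex = 0.00534189 * 1000 = 5.34 tex

5.34 tex


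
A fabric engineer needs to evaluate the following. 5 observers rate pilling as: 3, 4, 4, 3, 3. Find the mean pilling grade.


Formula: Mean = sum / count
Sum = 3 + 4 + 4 + 3 + 3 = 17
Mean = 17 / 5 = 3.4

3.4


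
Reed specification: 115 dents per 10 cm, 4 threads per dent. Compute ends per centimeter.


Formula: EPC = (dents per 10 cm * ends per dent) / 10
Step 1: Total ends per 10 cm = 115 * 4 = 460
Step 2: EPC = 460 / 10 = 46.0 ends/cm

46.0 ends/cm


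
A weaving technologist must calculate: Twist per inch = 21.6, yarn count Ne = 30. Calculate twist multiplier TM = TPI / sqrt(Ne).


Formula: TM = TPI / sqrt(Ne)
Step 1: sqrt(Ne) = sqrt(30) = 5.4772
Step 2: TM = 21.6 / 5.4772 = 3.94

3.94 TM


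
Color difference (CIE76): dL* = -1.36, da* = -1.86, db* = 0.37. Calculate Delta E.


Formula: Delta E = sqrt(dL*^2 + da*^2 + db*^2)
Step 1: dL*^2 = (-1.36)^2 = 1.8496
Step 2: da*^2 = (-1.86)^2 = 3.4596
Step 3: db*^2 = 0.37^2 = 0.1369
Step 4: Sum = 1.8496 + 3.4596 + 0.1369 = 5.4461
Step 5: Delta E = sqrt(5.4461) = 2.33

2.33 Delta E


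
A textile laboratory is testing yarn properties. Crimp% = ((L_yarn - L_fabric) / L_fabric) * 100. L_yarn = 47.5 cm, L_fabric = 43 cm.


Formula: Crimp% = ((L_yarn - L_fabric) / L_fabric) * 100
Step 1: Extension = 47.5 - 43 = 4.5 cm
Step 2: Crimp% = (4.5 / 43) * 100
Step 3: Crimp% = 0.104651 * 100 = 10.4651% ≈ 10.5%

10.5%


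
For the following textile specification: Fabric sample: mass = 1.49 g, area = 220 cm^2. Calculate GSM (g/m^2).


Formula: GSM = mass_g / area_m2
Step 1: Convert area: 220 cm^2 = 220 / 10000 = 0.022 m^2
Step 2: GSM = 1.49 g / 0.022 m^2 = 67.7 g/m^2

67.7 g/m^2


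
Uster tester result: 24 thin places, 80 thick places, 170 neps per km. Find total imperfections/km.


Formula: Total = thin places + thick places + neps
Total = 24 + 80 + 170
Total = 274 imperfections/km

274 imperfections/km


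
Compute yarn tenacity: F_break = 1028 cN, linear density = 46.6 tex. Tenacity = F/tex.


Formula: Tenacity = Breaking force / Linear density
Tenacity = 1028 cN / 46.6 tex
Tenacity = 22.06 cN/tex

22.06 cN/tex


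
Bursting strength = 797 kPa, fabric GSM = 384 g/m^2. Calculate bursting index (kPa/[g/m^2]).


Formula: Bursting Index = Bursting Strength / Fabric GSM
BI = 797 kPa / 384 g/m^2
BI = 2.076 kPa/(g/m^2)

2.076 kPa/(g/m^2)


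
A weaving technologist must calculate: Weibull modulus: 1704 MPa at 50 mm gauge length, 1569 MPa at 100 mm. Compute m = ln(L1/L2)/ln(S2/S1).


Formula: m = ln(L1/L2) / ln(S2/S1)
Step 1: ln(L1/L2) = ln(50/100) = -0.69315
Step 2: S2/S1 = 1569/1704 = 0.92077
Step 3: ln(S2/S1) = ln(0.92077) = -0.08255
Step 4: m = -0.69315 / -0.08255 = 8.40

8.40 (Weibull m)


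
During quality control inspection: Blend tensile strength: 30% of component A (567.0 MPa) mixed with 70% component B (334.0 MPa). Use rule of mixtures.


Formula: Blend property = (fraction_A * property_A) + (fraction_B * property_B)
Step 1: Contribution A = 30/100 * 567.0 MPa = 170.1 MPa
Step 2: Contribution B = 70/100 * 334.0 MPa = 233.8 MPa
Step 3: Blend tensile strength = 170.1 + 233.8 = 403.9 MPa

403.9 MPa


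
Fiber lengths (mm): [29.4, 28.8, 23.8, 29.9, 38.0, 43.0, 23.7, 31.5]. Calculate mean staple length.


Formula: Mean = sum of lengths / count
Sum = 29.4 + 28.8 + 23.8 + 29.9 + 38.0 + 43.0 + 23.7 + 31.5
Sum = 248.1 mm
Mean = 248.1 / 8 = 31.01 mm

31.01 mm


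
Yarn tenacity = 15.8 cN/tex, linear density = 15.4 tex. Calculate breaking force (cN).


Formula: Breaking force = Tenacity * Linear density
F = 15.8 cN/tex * 15.4 tex
F = 243.32 cN

243.32 cN


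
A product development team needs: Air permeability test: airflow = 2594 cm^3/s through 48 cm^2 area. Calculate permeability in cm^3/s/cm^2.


Formula: Air Permeability = Airflow / Test Area
AP = 2594 cm^3/s / 48 cm^2
AP = 54.0 cm^3/s/cm^2

54.0 cm^3/s/cm^2


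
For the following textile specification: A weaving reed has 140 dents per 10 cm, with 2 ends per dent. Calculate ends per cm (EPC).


Formula: EPC = (dents per 10 cm * ends per dent) / 10
Step 1: Total ends per 10 cm = 140 * 2 = 280
Step 2: EPC = 280 / 10 = 28.0 ends/cm

28.0 ends/cm


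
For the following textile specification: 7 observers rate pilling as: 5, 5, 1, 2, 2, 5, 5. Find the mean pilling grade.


Formula: Mean = sum / count
Sum = 5 + 5 + 1 + 2 + 2 + 5 + 5 = 25
Mean = 25 / 7 = 3.6

3.6


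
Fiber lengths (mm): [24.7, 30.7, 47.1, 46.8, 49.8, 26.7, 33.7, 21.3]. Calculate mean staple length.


Formula: Mean = sum of lengths / count
Sum = 24.7 + 30.7 + 47.1 + 46.8 + 49.8 + 26.7 + 33.7 + 21.3
Sum = 280.8 mm
Mean = 280.8 / 8 = 35.10 mm

35.10 mm


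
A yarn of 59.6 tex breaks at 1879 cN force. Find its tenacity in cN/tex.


Formula: Tenacity = Breaking force / Linear density
Tenacity = 1879 cN / 59.6 tex
Tenacity = 31.53 cN/tex

31.53 cN/tex


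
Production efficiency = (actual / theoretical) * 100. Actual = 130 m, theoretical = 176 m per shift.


Formula: Efficiency% = (Actual output / Theoretical output) * 100
Efficiency% = (130 / 176) * 100
Efficiency% = 0.738636 * 100 = 73.8636% ≈ 73.9%

73.9%


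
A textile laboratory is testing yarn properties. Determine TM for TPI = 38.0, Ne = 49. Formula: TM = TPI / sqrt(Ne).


Formula: TM = TPI / sqrt(Ne)
Step 1: sqrt(Ne) = sqrt(49) = 7
Step 2: TM = 38.0 / 7 = 5.43

5.43 TM


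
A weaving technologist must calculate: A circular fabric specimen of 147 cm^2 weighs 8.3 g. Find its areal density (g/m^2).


Formula: GSM = mass_g / area_m2
Step 1: Convert area: 147 cm^2 = 147 / 10000 = 0.0147 m^2
Step 2: GSM = 8.3 g / 0.0147 m^2 = 564.6 g/m^2

564.6 g/m^2


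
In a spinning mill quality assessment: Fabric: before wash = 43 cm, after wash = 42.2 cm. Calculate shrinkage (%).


Formula: Shrinkage% = ((L_before - L_after) / L_before) * 100
Step 1: Shrinkage = 43 - 42.2 = 0.8 cm
Step 2: Shrinkage% = (0.8 / 43) * 100
Step 3: Shrinkage% = 0.018605 * 100 = 1.8605% ≈ 1.9%

1.9%


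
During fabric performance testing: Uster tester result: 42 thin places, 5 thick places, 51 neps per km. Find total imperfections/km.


Formula: Total = thin places + thick places + neps
Total = 42 + 5 + 51
Total = 98 imperfections/km

98 imperfections/km


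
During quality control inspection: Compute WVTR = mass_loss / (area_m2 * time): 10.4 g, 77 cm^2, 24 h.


Formula: WVTR = mass_loss / (area * time)
Step 1: Convert area: 77 cm^2 = 0.0077 m^2
Step 2: WVTR = 10.4 g / (0.0077 m^2 * 24 h)
Step 3: WVTR = 10.4 / 0.1848 = 56.3 g/m^2/h

56.3 g/m^2/h


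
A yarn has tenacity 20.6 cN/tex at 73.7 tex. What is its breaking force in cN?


Formula: Breaking force = Tenacity * Linear density
F = 20.6 cN/tex * 73.7 tex
F = 1518.22 cN

1518.22 cN


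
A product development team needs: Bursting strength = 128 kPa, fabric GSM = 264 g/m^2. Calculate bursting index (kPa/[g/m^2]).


Formula: Bursting Index = Bursting Strength / Fabric GSM
BI = 128 kPa / 264 g/m^2
BI = 0.485 kPa/(g/m^2)

0.485 kPa/(g/m^2)


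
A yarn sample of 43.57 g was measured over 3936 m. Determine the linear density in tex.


Formula: Tex = (mass_g / length_m) * 1000
Substituting: Tex = (43.57 / 3936) * 1000
Intermediate: 43.57 / 3936 = 0.01106961 g/m
Tex = 0.01106961 * 1000 = 11.07 tex

11.07 tex


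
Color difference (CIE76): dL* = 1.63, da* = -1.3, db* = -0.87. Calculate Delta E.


Formula: Delta E = sqrt(dL*^2 + da*^2 + db*^2)
Step 1: dL*^2 = 1.63^2 = 2.6569
Step 2: da*^2 = (-1.3)^2 = 1.69
Step 3: db*^2 = (-0.87)^2 = 0.7569
Step 4: Sum = 2.6569 + 1.69 + 0.7569 = 5.1038
Step 5: Delta E = sqrt(5.1038) = 2.26

2.26 Delta E


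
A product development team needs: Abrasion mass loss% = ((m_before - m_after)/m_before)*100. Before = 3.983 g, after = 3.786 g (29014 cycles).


Formula: Mass loss% = ((m_before - m_after) / m_before) * 100
Step 1: Mass loss = 3.983 - 3.786 = 0.197 g
Step 2: Ratio = 0.197 / 3.983 = 0.0494602
Step 3: Mass loss% = 0.0494602 * 100 = 4.94602% ≈ 4.95%

4.95%


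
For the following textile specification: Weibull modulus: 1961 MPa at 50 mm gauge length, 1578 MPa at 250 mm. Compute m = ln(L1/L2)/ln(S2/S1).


Formula: m = ln(L1/L2) / ln(S2/S1)
Step 1: ln(L1/L2) = ln(50/250) = -1.60944
Step 2: S2/S1 = 1578/1961 = 0.80469
Step 3: ln(S2/S1) = ln(0.80469) = -0.21730
Step 4: m = -1.60944 / -0.21730 = 7.41

7.41 (Weibull m)


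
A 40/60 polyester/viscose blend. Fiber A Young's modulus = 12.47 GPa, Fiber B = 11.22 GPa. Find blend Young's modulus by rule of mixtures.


Formula: Blend property = (fraction_A * property_A) + (fraction_B * property_B)
Step 1: Contribution A = 40/100 * 12.47 GPa = 4.988 GPa
Step 2: Contribution B = 60/100 * 11.22 GPa = 6.732 GPa
Step 3: Blend Young's modulus = 4.988 + 6.732 = 11.72 GPa

11.72 GPa


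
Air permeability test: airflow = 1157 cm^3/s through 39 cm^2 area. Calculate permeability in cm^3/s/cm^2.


Formula: Air Permeability = Airflow / Test Area
AP = 1157 cm^3/s / 39 cm^2
AP = 29.7 cm^3/s/cm^2

29.7 cm^3/s/cm^2


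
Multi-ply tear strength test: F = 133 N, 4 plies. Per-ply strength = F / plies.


Formula: Per-ply strength = Total force / Number of plies
Per-ply = 133 N / 4
Per-ply = 33.25 N

33.25 N


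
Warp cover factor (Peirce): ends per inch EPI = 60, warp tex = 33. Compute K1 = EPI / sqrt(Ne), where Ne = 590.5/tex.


Formula: K1 = EPI / sqrt(Ne), with Ne = 590.5 / tex_warp
Step 1: Ne = 590.5 / 33 = 17.894
Step 2: sqrt(Ne) = sqrt(17.894) = 4.2301
Step 3: K1 = 60 / 4.2301 = 14.2

14.2


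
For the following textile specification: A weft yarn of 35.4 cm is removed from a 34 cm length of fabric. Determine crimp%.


Formula: Crimp% = ((L_yarn - L_fabric) / L_fabric) * 100
Step 1: Extension = 35.4 - 34 = 1.4 cm
Step 2: Crimp% = (1.4 / 34) * 100
Step 3: Crimp% = 0.041176 * 100 = 4.1176% ≈ 4.1%

4.1%


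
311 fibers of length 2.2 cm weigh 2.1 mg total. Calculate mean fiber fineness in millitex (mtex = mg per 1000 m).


Formula: fineness (mtex) = mass (mg) / total length (km) = (mass_mg / total_length_m) * 1000
Step 1: Convert fiber length: 2.2 cm = 0.022 m
Step 2: Total fiber length = 311 * 0.022 = 6.842 m
Step 3: Linear density = 2.1 mg / 6.842 m = 0.3069 mg/m
Step 4: fineness = 0.3069 * 1000 = 306.9 mtex

306.9 mtex


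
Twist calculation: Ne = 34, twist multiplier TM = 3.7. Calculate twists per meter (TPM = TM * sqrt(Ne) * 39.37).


Formula: TPM = TM * sqrt(Ne) * 39.37
Step 1: sqrt(Ne) = sqrt(34) = 5.831
Step 2: TM * sqrt(Ne) = 3.7 * 5.831 = 21.5747
Step 3: TPM = 21.5747 * 39.37 = 849 twists/m

849 twists/m


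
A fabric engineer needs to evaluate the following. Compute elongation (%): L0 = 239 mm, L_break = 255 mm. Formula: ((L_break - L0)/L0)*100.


Formula: Elongation (%) = ((L_break - L0) / L0) * 100
Step 1: Extension = 255 - 239 = 16 mm
Step 2: Elongation = (16 / 239) * 100
Step 3: Elongation = 0.066946 * 100 = 6.6946% ≈ 6.7%

6.7%


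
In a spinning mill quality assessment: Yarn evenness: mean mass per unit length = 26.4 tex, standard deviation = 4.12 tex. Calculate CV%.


Formula: CV% = (standard deviation / mean) * 100
Step 1: Ratio = 4.12 / 26.4 = 0.156061
Step 2: CV% = 0.156061 * 100 = 15.6061% ≈ 15.6%

15.6%


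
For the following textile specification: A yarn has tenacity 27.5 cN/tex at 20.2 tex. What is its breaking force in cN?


Formula: Breaking force = Tenacity * Linear density
F = 27.5 cN/tex * 20.2 tex
F = 555.50 cN

555.50 cN


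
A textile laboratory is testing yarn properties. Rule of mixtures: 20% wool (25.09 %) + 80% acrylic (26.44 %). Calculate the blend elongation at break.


Formula: Blend property = (fraction_A * property_A) + (fraction_B * property_B)
Step 1: Contribution A = 20/100 * 25.09 % = 5.018 %
Step 2: Contribution B = 80/100 * 26.44 % = 21.152 %
Step 3: Blend elongation at break = 5.018 + 21.152 = 26.17 %

26.17 %
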